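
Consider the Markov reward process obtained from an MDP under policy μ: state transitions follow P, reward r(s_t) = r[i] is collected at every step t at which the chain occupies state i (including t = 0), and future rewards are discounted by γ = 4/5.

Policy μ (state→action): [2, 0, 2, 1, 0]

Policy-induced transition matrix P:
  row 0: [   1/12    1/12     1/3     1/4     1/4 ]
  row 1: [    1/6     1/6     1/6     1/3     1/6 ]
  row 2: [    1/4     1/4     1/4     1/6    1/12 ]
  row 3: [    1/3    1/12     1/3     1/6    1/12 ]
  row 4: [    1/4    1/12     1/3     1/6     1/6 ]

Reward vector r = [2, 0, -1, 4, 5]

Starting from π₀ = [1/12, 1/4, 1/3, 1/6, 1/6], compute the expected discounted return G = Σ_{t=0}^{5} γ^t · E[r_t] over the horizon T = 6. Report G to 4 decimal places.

G = 5.9401

t=0: π = [0.0833, 0.2500, 0.3333, 0.1667, 0.1667], E[r] = 1.3333, γ^t·E[r] = 1.333333, running G = 1.333333
t=1: π = [0.2292, 0.1597, 0.2639, 0.2153, 0.1319], E[r] = 1.7153, γ^t·E[r] = 1.372222, running G = 2.705556
t=2: π = [0.2164, 0.1406, 0.2847, 0.2124, 0.1458], E[r] = 1.7269, γ^t·E[r] = 1.105185, running G = 3.810741
t=3: π = [0.2199, 0.1425, 0.2862, 0.2081, 0.1433], E[r] = 1.7026, γ^t·E[r] = 0.871728, running G = 4.682469
t=4: π = [0.2188, 0.1429, 0.2857, 0.2087, 0.1438], E[r] = 1.7059, γ^t·E[r] = 0.698726, running G = 5.381195
t=5: π = [0.2190, 0.1429, 0.2857, 0.2087, 0.1437], E[r] = 1.7057, γ^t·E[r] = 0.558917, running G = 5.940112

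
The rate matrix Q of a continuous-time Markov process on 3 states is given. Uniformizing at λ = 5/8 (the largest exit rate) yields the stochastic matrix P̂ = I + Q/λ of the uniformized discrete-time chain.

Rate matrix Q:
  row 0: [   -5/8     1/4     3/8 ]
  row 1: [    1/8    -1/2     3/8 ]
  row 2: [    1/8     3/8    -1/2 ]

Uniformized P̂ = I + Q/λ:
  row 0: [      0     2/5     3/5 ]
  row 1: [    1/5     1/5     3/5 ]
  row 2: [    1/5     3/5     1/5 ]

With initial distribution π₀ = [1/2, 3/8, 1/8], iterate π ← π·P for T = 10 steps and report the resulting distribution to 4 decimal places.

π = [0.1667, 0.4048, 0.4285]

t=0: π = [0.5000, 0.3750, 0.1250]
t=1: π = [0.1000, 0.3500, 0.5500]
t=2: π = [0.1800, 0.4400, 0.3800]
t=3: π = [0.1640, 0.3880, 0.4480]
t=4: π = [0.1672, 0.4120, 0.4208]
t=5: π = [0.1666, 0.4018, 0.4317]
t=6: π = [0.1667, 0.4060, 0.4273]
t=7: π = [0.1667, 0.4043, 0.4291]
t=8: π = [0.1667, 0.4050, 0.4284]
t=9: π = [0.1667, 0.4047, 0.4287]
t=10: π = [0.1667, 0.4048, 0.4285]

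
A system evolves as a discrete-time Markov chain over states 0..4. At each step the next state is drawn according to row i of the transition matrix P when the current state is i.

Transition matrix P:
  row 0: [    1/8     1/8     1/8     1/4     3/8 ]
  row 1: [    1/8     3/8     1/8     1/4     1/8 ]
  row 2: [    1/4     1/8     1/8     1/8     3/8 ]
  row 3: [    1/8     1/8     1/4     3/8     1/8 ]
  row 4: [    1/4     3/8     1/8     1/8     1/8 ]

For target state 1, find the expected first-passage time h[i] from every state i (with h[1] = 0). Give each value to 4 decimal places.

h = [5.3014, 0.0000, 5.2632, 5.6077, 4.2105]

First-step conditioning: h[1] = 0; for i ≠ 1, h[i] = 1 + Σ_k P[i][k]·h[k].
  h[0] = 1 + 1/8·h[0] + 1/8·h[2] + 1/4·h[3] + 3/8·h[4]
  h[2] = 1 + 1/4·h[0] + 1/8·h[2] + 1/8·h[3] + 3/8·h[4]
  h[3] = 1 + 1/8·h[0] + 1/4·h[2] + 3/8·h[3] + 1/8·h[4]
  h[4] = 1 + 1/4·h[0] + 1/8·h[2] + 1/8·h[3] + 1/8·h[4]
Solving the 4×4 linear system over states ≠ 1 gives exactly h = [1108/209, 0, 100/19, 1172/209, 80/19] (h[1] = 0 is the target).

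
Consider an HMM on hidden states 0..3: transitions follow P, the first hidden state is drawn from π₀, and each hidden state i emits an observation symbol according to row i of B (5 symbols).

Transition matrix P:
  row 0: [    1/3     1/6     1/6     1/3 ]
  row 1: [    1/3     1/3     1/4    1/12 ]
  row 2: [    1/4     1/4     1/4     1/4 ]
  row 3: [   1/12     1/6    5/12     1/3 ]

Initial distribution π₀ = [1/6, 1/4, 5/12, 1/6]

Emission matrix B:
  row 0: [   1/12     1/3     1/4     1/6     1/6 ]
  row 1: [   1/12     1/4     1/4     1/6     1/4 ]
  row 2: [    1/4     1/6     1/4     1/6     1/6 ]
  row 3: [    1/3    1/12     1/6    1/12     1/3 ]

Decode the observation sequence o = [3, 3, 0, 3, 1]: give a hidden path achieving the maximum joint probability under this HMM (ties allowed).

path = [2, 0, 3, 2, 0]

t=0: δ = [2.778e-02, 4.167e-02, 6.944e-02, 1.389e-02]  (obs o_0=3)
t=1: δ = [2.894e-03, 2.894e-03, 2.894e-03, 1.447e-03]  ψ = [2, 2, 2, 2]  (obs o_1=3)
t=2: δ = [8.038e-05, 8.038e-05, 1.808e-04, 3.215e-04]  ψ = [0, 1, 1, 0]  (obs o_2=0)
t=3: δ = [7.535e-06, 8.931e-06, 2.233e-05, 8.931e-06]  ψ = [2, 3, 3, 3]  (obs o_3=3)
t=4: δ = [1.861e-06, 1.395e-06, 9.303e-07, 4.651e-07]  ψ = [2, 2, 2, 2]  (obs o_4=1)
backtrack: best end state = 0; path = [2, 0, 3, 2, 0]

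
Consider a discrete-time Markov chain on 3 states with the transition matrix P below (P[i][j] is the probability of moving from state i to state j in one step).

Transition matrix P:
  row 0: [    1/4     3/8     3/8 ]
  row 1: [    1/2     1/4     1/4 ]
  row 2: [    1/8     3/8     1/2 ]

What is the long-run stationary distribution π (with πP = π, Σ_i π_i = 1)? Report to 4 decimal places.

Balance equations π_j = Σ_i π_i·P[i][j]:
  π_0 = 1/4·π_0 + 1/2·π_1 + 1/8·π_2
  π_1 = 3/8·π_0 + 1/4·π_1 + 3/8·π_2
  normalize: π_0 + π_1 + π_2 = 1
Solving the linear system gives exactly π = [2/7, 1/3, 8/21].

π = [0.2857, 0.3333, 0.3810]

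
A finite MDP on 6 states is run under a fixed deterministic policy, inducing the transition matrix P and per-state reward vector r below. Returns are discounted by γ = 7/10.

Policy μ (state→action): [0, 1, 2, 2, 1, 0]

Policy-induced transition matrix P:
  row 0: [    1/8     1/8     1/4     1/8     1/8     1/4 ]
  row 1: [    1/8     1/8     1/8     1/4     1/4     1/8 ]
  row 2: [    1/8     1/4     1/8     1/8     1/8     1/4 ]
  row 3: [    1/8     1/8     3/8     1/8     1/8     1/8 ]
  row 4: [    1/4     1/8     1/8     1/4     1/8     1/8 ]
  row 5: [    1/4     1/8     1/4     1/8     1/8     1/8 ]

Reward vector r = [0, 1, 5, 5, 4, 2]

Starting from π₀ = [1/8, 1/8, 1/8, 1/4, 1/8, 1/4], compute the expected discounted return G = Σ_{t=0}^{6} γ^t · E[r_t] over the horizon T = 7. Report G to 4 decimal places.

t=0: π = [0.1250, 0.1250, 0.1250, 0.2500, 0.1250, 0.2500], E[r] = 3.0000, γ^t·E[r] = 3.000000, running G = 3.000000
t=1: π = [0.1719, 0.1406, 0.2344, 0.1563, 0.1406, 0.1563], E[r] = 2.9688, γ^t·E[r] = 2.078125, running G = 5.078125
t=2: π = [0.1621, 0.1543, 0.2051, 0.1602, 0.1426, 0.1758], E[r] = 2.9023, γ^t·E[r] = 1.422148, running G = 6.500273
t=3: π = [0.1648, 0.1506, 0.2073, 0.1621, 0.1443, 0.1709], E[r] = 2.9165, γ^t·E[r] = 1.000361, running G = 7.500634
t=4: π = [0.1644, 0.1509, 0.2075, 0.1619, 0.1438, 0.1715], E[r] = 2.9160, γ^t·E[r] = 0.700135, running G = 8.200770
t=5: π = [0.1644, 0.1509, 0.2075, 0.1618, 0.1439, 0.1715], E[r] = 2.9158, γ^t·E[r] = 0.490067, running G = 8.690836
t=6: π = [0.1644, 0.1509, 0.2074, 0.1618, 0.1439, 0.1715], E[r] = 2.9159, γ^t·E[r] = 0.343048, running G = 9.033884

G = 9.0339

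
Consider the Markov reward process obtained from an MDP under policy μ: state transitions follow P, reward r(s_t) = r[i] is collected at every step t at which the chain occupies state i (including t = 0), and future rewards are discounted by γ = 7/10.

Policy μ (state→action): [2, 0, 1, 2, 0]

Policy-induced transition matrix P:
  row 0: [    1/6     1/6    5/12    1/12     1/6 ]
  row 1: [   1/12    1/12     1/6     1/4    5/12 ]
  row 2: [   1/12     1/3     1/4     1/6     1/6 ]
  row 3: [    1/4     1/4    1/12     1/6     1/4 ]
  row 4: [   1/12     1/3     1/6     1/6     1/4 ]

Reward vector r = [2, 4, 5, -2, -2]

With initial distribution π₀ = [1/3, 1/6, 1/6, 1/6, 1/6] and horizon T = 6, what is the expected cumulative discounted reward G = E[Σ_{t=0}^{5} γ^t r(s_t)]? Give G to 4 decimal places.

t=0: π = [0.3333, 0.1667, 0.1667, 0.1667, 0.1667], E[r] = 1.5000, γ^t·E[r] = 1.500000, running G = 1.500000
t=1: π = [0.1389, 0.2222, 0.2500, 0.1528, 0.2361], E[r] = 1.6389, γ^t·E[r] = 1.147222, running G = 2.647222
t=2: π = [0.1204, 0.2419, 0.2095, 0.1736, 0.2546], E[r] = 1.3993, γ^t·E[r] = 0.685660, running G = 3.332882
t=3: π = [0.1223, 0.2383, 0.1997, 0.1768, 0.2628], E[r] = 1.3174, γ^t·E[r] = 0.451875, running G = 3.784757
t=4: π = [0.1230, 0.2386, 0.1992, 0.1763, 0.2629], E[r] = 1.3179, γ^t·E[r] = 0.316417, running G = 4.101173
t=5: π = [0.1230, 0.2385, 0.1993, 0.1763, 0.2629], E[r] = 1.3180, γ^t·E[r] = 0.221514, running G = 4.322687

G = 4.3227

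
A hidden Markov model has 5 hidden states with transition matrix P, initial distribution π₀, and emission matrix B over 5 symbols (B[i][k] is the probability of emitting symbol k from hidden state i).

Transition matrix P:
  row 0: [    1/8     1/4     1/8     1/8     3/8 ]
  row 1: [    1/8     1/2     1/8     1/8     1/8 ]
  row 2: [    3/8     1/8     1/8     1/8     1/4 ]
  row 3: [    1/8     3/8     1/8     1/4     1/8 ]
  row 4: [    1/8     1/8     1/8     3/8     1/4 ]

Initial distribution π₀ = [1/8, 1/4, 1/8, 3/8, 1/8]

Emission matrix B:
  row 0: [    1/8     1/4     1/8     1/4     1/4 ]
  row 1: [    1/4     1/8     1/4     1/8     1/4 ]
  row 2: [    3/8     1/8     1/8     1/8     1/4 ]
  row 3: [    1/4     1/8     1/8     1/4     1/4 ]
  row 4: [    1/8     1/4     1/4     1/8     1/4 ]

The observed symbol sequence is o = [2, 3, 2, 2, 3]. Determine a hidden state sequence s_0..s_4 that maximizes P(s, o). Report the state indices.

path = [1, 1, 1, 1, 1]

t=0: δ = [1.562e-02, 6.250e-02, 1.562e-02, 4.688e-02, 3.125e-02]  (obs o_0=2)
t=1: δ = [1.953e-03, 3.906e-03, 9.766e-04, 2.930e-03, 9.766e-04]  ψ = [1, 1, 1, 3, 1]  (obs o_1=3)
t=2: δ = [6.104e-05, 4.883e-04, 6.104e-05, 9.155e-05, 1.831e-04]  ψ = [1, 1, 1, 3, 0]  (obs o_2=2)
t=3: δ = [7.629e-06, 6.104e-05, 7.629e-06, 8.583e-06, 1.526e-05]  ψ = [1, 1, 1, 4, 1]  (obs o_3=2)
t=4: δ = [1.907e-06, 3.815e-06, 9.537e-07, 1.907e-06, 9.537e-07]  ψ = [1, 1, 1, 1, 1]  (obs o_4=3)
backtrack: best end state = 1; path = [1, 1, 1, 1, 1]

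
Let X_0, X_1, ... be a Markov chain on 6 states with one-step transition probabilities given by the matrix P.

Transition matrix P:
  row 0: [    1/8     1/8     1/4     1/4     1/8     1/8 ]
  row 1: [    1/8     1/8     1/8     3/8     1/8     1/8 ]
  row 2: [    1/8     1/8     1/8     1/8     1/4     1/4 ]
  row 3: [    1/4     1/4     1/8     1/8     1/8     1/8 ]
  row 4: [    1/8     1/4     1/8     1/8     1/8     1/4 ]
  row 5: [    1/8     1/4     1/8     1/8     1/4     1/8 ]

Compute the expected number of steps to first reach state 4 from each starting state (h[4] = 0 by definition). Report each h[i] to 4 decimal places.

First-step conditioning: h[4] = 0; for i ≠ 4, h[i] = 1 + Σ_k P[i][k]·h[k].
  h[0] = 1 + 1/8·h[0] + 1/8·h[1] + 1/4·h[2] + 1/4·h[3] + 1/8·h[5]
  h[1] = 1 + 1/8·h[0] + 1/8·h[1] + 1/8·h[2] + 3/8·h[3] + 1/8·h[5]
  h[2] = 1 + 1/8·h[0] + 1/8·h[1] + 1/8·h[2] + 1/8·h[3] + 1/4·h[5]
  h[3] = 1 + 1/4·h[0] + 1/4·h[1] + 1/8·h[2] + 1/8·h[3] + 1/8·h[5]
  h[5] = 1 + 1/8·h[0] + 1/4·h[1] + 1/8·h[2] + 1/8·h[3] + 1/8·h[5]
Solving the 5×5 linear system over states ≠ 4 gives exactly h = [568/93, 578/93, 497/93, 577/93, 0, 506/93] (h[4] = 0 is the target).

h = [6.1075, 6.2151, 5.3441, 6.2043, 0.0000, 5.4409]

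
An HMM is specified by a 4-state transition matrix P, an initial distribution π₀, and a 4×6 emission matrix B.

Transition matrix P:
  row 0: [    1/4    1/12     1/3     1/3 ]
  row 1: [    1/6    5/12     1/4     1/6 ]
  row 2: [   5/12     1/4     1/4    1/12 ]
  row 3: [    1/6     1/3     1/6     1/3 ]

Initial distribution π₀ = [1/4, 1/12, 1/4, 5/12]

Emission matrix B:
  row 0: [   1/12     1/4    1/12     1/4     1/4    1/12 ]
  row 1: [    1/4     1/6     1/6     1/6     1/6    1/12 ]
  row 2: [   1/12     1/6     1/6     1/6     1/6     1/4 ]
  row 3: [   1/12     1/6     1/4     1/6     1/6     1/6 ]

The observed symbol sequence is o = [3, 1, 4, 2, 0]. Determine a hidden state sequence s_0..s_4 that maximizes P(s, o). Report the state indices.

t=0: δ = [6.250e-02, 1.389e-02, 4.167e-02, 6.944e-02]  (obs o_0=3)
t=1: δ = [4.340e-03, 3.858e-03, 3.472e-03, 3.858e-03]  ψ = [2, 3, 0, 3]  (obs o_1=1)
t=2: δ = [3.617e-04, 2.679e-04, 2.411e-04, 2.411e-04]  ψ = [2, 1, 0, 0]  (obs o_2=4)
t=3: δ = [8.372e-06, 1.861e-05, 2.009e-05, 3.014e-05]  ψ = [2, 1, 0, 0]  (obs o_3=2)
t=4: δ = [6.977e-07, 2.512e-06, 4.186e-07, 8.372e-07]  ψ = [2, 3, 2, 3]  (obs o_4=0)
backtrack: best end state = 1; path = [0, 2, 0, 3, 1]

path = [0, 2, 0, 3, 1]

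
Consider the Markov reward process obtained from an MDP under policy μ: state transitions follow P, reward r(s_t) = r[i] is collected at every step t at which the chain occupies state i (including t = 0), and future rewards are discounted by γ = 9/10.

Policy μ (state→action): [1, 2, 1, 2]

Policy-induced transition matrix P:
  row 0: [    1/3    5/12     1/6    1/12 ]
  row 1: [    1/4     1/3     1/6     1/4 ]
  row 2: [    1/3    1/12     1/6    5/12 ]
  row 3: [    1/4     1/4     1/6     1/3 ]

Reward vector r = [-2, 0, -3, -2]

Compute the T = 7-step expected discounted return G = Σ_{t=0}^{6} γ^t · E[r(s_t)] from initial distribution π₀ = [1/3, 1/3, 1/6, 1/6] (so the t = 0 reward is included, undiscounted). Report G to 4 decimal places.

G = -8.1286

t=0: π = [0.3333, 0.3333, 0.1667, 0.1667], E[r] = -1.5000, γ^t·E[r] = -1.500000, running G = -1.500000
t=1: π = [0.2917, 0.3056, 0.1667, 0.2361], E[r] = -1.5556, γ^t·E[r] = -1.400000, running G = -2.900000
t=2: π = [0.2882, 0.2963, 0.1667, 0.2488], E[r] = -1.5741, γ^t·E[r] = -1.275000, running G = -4.175000
t=3: π = [0.2879, 0.2949, 0.1667, 0.2505], E[r] = -1.5768, γ^t·E[r] = -1.149469, running G = -5.324469
t=4: π = [0.2879, 0.2948, 0.1667, 0.2507], E[r] = -1.5771, γ^t·E[r] = -1.034733, running G = -6.359202
t=5: π = [0.2879, 0.2948, 0.1667, 0.2507], E[r] = -1.5771, γ^t·E[r] = -0.931280, running G = -7.290482
t=6: π = [0.2879, 0.2948, 0.1667, 0.2507], E[r] = -1.5771, γ^t·E[r] = -0.838154, running G = -8.128636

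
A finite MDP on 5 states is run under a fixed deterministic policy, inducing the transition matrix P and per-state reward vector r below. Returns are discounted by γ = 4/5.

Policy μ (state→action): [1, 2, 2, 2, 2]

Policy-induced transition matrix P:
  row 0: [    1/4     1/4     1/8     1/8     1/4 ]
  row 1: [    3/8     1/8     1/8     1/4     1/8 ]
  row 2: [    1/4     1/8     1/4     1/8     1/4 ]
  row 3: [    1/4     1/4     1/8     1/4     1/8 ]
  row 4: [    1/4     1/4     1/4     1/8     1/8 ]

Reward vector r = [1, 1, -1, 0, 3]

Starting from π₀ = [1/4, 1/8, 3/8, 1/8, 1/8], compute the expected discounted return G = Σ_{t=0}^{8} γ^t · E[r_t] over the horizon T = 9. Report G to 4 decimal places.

G = 3.2264

t=0: π = [0.2500, 0.1250, 0.3750, 0.1250, 0.1250], E[r] = 0.3750, γ^t·E[r] = 0.375000, running G = 0.375000
t=1: π = [0.2656, 0.1875, 0.1875, 0.1563, 0.2031], E[r] = 0.8750, γ^t·E[r] = 0.700000, running G = 1.075000
t=2: π = [0.2734, 0.2031, 0.1738, 0.1680, 0.1816], E[r] = 0.8477, γ^t·E[r] = 0.542500, running G = 1.617500
t=3: π = [0.2754, 0.2029, 0.1694, 0.1714, 0.1809], E[r] = 0.8516, γ^t·E[r] = 0.436000, running G = 2.053500
t=4: π = [0.2754, 0.2035, 0.1688, 0.1718, 0.1806], E[r] = 0.8518, γ^t·E[r] = 0.348913, running G = 2.402413
t=5: π = [0.2754, 0.2035, 0.1687, 0.1719, 0.1805], E[r] = 0.8518, γ^t·E[r] = 0.279113, running G = 2.681525
t=6: π = [0.2754, 0.2035, 0.1686, 0.1719, 0.1805], E[r] = 0.8518, γ^t·E[r] = 0.223296, running G = 2.904821
t=7: π = [0.2754, 0.2035, 0.1686, 0.1719, 0.1805], E[r] = 0.8518, γ^t·E[r] = 0.178636, running G = 3.083457
t=8: π = [0.2754, 0.2035, 0.1686, 0.1719, 0.1805], E[r] = 0.8518, γ^t·E[r] = 0.142909, running G = 3.226367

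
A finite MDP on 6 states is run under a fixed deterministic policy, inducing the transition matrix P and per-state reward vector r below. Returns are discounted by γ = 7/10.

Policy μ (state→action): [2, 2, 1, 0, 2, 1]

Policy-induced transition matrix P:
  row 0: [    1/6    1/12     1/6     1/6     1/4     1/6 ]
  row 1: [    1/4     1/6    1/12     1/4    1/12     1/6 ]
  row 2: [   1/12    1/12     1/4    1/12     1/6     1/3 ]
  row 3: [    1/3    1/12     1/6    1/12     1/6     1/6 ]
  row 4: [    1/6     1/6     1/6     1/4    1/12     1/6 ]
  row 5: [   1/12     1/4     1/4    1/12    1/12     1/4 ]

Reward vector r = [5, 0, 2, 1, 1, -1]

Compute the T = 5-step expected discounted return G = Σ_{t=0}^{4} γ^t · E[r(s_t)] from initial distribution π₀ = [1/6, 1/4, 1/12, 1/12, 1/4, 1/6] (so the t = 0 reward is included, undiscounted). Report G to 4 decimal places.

t=0: π = [0.1667, 0.2500, 0.0833, 0.0833, 0.2500, 0.1667], E[r] = 1.1667, γ^t·E[r] = 1.166667, running G = 1.166667
t=1: π = [0.1806, 0.1528, 0.1667, 0.1806, 0.1250, 0.1944], E[r] = 1.3472, γ^t·E[r] = 0.943056, running G = 2.109722
t=2: π = [0.1794, 0.1389, 0.1840, 0.1447, 0.1424, 0.2106], E[r] = 1.3414, γ^t·E[r] = 0.657303, running G = 2.767025
t=3: π = [0.1695, 0.1419, 0.1880, 0.1452, 0.1406, 0.2149], E[r] = 1.2942, γ^t·E[r] = 0.443902, running G = 3.210927
t=4: π = [0.1691, 0.1427, 0.1884, 0.1445, 0.1393, 0.2159], E[r] = 1.2904, γ^t·E[r] = 0.309815, running G = 3.520742

G = 3.5207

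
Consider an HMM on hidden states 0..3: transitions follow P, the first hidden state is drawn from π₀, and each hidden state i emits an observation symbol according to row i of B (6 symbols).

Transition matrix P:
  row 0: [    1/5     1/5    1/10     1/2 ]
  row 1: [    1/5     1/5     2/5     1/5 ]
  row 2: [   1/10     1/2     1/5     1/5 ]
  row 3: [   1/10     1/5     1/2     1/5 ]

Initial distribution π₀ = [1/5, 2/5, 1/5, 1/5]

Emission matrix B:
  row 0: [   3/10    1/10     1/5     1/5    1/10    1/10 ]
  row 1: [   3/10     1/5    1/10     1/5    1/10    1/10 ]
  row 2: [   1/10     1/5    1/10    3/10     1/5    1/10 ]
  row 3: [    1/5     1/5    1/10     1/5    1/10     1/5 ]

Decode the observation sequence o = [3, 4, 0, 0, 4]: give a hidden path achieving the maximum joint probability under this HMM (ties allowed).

path = [1, 2, 1, 1, 2]

t=0: δ = [4.000e-02, 8.000e-02, 6.000e-02, 4.000e-02]  (obs o_0=3)
t=1: δ = [1.600e-03, 3.000e-03, 6.400e-03, 2.000e-03]  ψ = [1, 2, 1, 0]  (obs o_1=4)
t=2: δ = [1.920e-04, 9.600e-04, 1.280e-04, 2.560e-04]  ψ = [2, 2, 2, 2]  (obs o_2=0)
t=3: δ = [5.760e-05, 5.760e-05, 3.840e-05, 3.840e-05]  ψ = [1, 1, 1, 1]  (obs o_3=0)
t=4: δ = [1.152e-06, 1.920e-06, 4.608e-06, 2.880e-06]  ψ = [0, 2, 1, 0]  (obs o_4=4)
backtrack: best end state = 2; path = [1, 2, 1, 1, 2]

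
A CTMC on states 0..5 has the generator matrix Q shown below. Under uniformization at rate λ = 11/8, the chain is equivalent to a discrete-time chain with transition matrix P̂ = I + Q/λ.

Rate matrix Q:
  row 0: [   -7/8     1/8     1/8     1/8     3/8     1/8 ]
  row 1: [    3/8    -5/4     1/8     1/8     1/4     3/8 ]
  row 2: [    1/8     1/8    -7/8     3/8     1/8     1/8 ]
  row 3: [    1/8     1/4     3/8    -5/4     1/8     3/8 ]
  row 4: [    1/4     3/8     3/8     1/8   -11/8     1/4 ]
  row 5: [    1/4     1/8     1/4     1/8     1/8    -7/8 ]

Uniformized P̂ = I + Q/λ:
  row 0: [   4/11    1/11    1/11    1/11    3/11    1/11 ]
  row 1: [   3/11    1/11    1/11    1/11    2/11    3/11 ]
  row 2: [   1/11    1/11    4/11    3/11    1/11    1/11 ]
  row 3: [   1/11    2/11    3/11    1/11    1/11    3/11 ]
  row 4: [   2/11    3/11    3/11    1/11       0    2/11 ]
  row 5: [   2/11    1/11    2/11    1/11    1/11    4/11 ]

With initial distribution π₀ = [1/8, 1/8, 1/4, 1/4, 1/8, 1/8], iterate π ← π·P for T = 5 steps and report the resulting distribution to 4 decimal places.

t=0: π = [0.1250, 0.1250, 0.2500, 0.2500, 0.1250, 0.1250]
t=1: π = [0.1705, 0.1364, 0.2386, 0.1364, 0.1136, 0.2045]
t=2: π = [0.1911, 0.1240, 0.2200, 0.1343, 0.1240, 0.2066]
t=3: π = [0.1956, 0.1257, 0.2167, 0.1309, 0.1257, 0.2055]
t=4: π = [0.1972, 0.1257, 0.2153, 0.1303, 0.1265, 0.2050]
t=5: π = [0.1977, 0.1258, 0.2150, 0.1301, 0.1267, 0.2049]

π = [0.1977, 0.1258, 0.2150, 0.1301, 0.1267, 0.2049]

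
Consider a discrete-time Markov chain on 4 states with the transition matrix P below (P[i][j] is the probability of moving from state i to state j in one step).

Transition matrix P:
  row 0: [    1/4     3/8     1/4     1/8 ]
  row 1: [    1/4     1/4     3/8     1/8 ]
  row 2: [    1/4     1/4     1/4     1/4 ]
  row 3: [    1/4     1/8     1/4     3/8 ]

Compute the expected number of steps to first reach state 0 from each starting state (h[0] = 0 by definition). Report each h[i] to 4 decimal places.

h = [0.0000, 4.0000, 4.0000, 4.0000]

First-step conditioning: h[0] = 0; for i ≠ 0, h[i] = 1 + Σ_k P[i][k]·h[k].
  h[1] = 1 + 1/4·h[1] + 3/8·h[2] + 1/8·h[3]
  h[2] = 1 + 1/4·h[1] + 1/4·h[2] + 1/4·h[3]
  h[3] = 1 + 1/8·h[1] + 1/4·h[2] + 3/8·h[3]
Solving the 3×3 linear system over states ≠ 0 gives exactly h = [0, 4, 4, 4] (h[0] = 0 is the target).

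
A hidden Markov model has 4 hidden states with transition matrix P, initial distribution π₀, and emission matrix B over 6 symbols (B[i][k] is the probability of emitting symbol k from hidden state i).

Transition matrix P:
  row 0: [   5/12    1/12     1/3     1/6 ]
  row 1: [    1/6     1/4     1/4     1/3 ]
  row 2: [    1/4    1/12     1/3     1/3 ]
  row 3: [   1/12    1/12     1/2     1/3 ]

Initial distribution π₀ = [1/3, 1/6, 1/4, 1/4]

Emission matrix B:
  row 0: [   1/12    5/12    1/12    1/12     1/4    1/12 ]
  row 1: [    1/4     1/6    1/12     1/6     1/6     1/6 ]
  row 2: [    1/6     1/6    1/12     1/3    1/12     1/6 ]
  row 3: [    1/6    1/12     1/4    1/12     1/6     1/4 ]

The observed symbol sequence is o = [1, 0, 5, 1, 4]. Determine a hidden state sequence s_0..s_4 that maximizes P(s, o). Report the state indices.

t=0: δ = [1.389e-01, 2.778e-02, 4.167e-02, 2.083e-02]  (obs o_0=1)
t=1: δ = [4.823e-03, 2.894e-03, 7.716e-03, 3.858e-03]  ψ = [0, 0, 0, 0]  (obs o_1=0)
t=2: δ = [1.674e-04, 1.206e-04, 4.287e-04, 6.430e-04]  ψ = [0, 1, 2, 2]  (obs o_2=5)
t=3: δ = [4.465e-05, 8.931e-06, 5.358e-05, 1.786e-05]  ψ = [2, 3, 3, 3]  (obs o_3=1)
t=4: δ = [4.651e-06, 7.442e-07, 1.488e-06, 2.977e-06]  ψ = [0, 2, 2, 2]  (obs o_4=4)
backtrack: best end state = 0; path = [0, 2, 2, 0, 0]

path = [0, 2, 2, 0, 0]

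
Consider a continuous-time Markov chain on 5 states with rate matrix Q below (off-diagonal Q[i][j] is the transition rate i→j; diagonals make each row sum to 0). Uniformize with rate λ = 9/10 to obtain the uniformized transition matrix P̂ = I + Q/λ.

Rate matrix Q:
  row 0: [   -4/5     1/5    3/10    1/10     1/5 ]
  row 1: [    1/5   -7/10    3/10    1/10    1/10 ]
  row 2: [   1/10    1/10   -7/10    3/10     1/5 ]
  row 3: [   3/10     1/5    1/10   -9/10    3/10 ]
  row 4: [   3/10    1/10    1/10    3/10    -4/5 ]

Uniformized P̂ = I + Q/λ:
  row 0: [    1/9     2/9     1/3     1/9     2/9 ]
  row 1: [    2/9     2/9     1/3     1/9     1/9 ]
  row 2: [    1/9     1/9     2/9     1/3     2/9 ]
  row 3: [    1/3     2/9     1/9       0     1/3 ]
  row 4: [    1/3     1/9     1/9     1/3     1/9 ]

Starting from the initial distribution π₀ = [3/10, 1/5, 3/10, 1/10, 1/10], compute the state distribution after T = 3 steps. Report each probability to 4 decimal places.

π = [0.2174, 0.1756, 0.2218, 0.1831, 0.2021]

t=0: π = [0.3000, 0.2000, 0.3000, 0.1000, 0.1000]
t=1: π = [0.1778, 0.1778, 0.2556, 0.1889, 0.2000]
t=2: π = [0.2173, 0.1716, 0.2185, 0.1914, 0.2012]
t=3: π = [0.2174, 0.1756, 0.2218, 0.1831, 0.2021]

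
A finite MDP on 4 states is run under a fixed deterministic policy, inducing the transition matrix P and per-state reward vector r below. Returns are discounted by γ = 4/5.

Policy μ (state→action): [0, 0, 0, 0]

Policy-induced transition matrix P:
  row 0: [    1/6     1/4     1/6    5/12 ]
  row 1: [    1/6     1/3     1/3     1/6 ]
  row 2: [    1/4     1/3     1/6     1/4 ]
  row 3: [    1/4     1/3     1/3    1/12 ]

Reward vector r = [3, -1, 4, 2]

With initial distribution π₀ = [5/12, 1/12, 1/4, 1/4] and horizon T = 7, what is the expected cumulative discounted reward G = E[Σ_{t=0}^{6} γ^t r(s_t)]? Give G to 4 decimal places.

G = 7.8884

t=0: π = [0.4167, 0.0833, 0.2500, 0.2500], E[r] = 2.6667, γ^t·E[r] = 2.666667, running G = 2.666667
t=1: π = [0.2083, 0.2986, 0.2222, 0.2708], E[r] = 1.7569, γ^t·E[r] = 1.405556, running G = 4.072222
t=2: π = [0.2078, 0.3160, 0.2616, 0.2147], E[r] = 1.7830, γ^t·E[r] = 1.141111, running G = 5.213333
t=3: π = [0.2064, 0.3160, 0.2551, 0.2225], E[r] = 1.7685, γ^t·E[r] = 0.905481, running G = 6.118815
t=4: π = [0.2065, 0.3161, 0.2564, 0.2210], E[r] = 1.7709, γ^t·E[r] = 0.725361, running G = 6.844176
t=5: π = [0.2064, 0.3161, 0.2562, 0.2212], E[r] = 1.7704, γ^t·E[r] = 0.580137, running G = 7.424313
t=6: π = [0.2065, 0.3161, 0.2562, 0.2212], E[r] = 1.7705, γ^t·E[r] = 0.464131, running G = 7.888444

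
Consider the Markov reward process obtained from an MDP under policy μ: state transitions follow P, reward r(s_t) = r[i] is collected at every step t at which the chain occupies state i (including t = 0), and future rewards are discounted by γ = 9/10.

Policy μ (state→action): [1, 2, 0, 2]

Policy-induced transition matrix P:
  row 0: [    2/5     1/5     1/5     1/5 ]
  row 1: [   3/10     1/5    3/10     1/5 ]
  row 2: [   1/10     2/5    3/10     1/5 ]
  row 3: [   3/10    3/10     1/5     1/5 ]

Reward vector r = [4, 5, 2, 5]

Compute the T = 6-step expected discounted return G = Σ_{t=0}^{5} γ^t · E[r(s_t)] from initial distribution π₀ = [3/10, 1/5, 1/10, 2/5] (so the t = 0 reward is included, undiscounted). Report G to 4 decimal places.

t=0: π = [0.3000, 0.2000, 0.1000, 0.4000], E[r] = 4.4000, γ^t·E[r] = 4.400000, running G = 4.400000
t=1: π = [0.3100, 0.2600, 0.2300, 0.2000], E[r] = 4.0000, γ^t·E[r] = 3.600000, running G = 8.000000
t=2: π = [0.2850, 0.2660, 0.2490, 0.2000], E[r] = 3.9680, γ^t·E[r] = 3.214080, running G = 11.214080
t=3: π = [0.2787, 0.2698, 0.2515, 0.2000], E[r] = 3.9668, γ^t·E[r] = 2.891797, running G = 14.105877
t=4: π = [0.2776, 0.2703, 0.2521, 0.2000], E[r] = 3.9660, γ^t·E[r] = 2.602119, running G = 16.707996
t=5: π = [0.2773, 0.2704, 0.2522, 0.2000], E[r] = 3.9659, γ^t·E[r] = 2.341848, running G = 19.049844

G = 19.0498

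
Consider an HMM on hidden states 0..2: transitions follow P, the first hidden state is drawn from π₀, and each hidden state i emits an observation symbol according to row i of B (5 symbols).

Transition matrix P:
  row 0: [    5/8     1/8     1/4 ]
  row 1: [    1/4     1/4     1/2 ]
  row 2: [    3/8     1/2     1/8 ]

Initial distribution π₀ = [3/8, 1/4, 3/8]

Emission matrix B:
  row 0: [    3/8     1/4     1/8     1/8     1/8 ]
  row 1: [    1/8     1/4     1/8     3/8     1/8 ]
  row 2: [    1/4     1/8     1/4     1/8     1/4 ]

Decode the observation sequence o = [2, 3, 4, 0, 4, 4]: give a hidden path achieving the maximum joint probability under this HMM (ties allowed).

t=0: δ = [4.688e-02, 3.125e-02, 9.375e-02]  (obs o_0=2)
t=1: δ = [4.395e-03, 1.758e-02, 1.953e-03]  ψ = [2, 2, 1]  (obs o_1=3)
t=2: δ = [5.493e-04, 5.493e-04, 2.197e-03]  ψ = [1, 1, 1]  (obs o_2=4)
t=3: δ = [3.090e-04, 1.373e-04, 6.866e-05]  ψ = [2, 2, 1]  (obs o_3=0)
t=4: δ = [2.414e-05, 4.828e-06, 1.931e-05]  ψ = [0, 0, 0]  (obs o_4=4)
t=5: δ = [1.886e-06, 1.207e-06, 1.509e-06]  ψ = [0, 2, 0]  (obs o_5=4)
backtrack: best end state = 0; path = [2, 1, 2, 0, 0, 0]

path = [2, 1, 2, 0, 0, 0]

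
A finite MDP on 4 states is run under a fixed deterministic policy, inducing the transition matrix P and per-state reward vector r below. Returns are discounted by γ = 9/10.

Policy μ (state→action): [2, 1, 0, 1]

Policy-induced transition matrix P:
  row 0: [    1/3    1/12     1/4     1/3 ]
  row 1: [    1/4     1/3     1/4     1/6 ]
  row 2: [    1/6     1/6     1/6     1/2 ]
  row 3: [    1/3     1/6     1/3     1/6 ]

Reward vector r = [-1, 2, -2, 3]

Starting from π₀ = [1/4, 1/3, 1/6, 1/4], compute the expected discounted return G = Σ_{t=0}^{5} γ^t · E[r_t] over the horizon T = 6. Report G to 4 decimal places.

t=0: π = [0.2500, 0.3333, 0.1667, 0.2500], E[r] = 0.8333, γ^t·E[r] = 0.833333, running G = 0.833333
t=1: π = [0.2778, 0.2014, 0.2569, 0.2639], E[r] = 0.4028, γ^t·E[r] = 0.362500, running G = 1.195833
t=2: π = [0.2737, 0.1771, 0.2506, 0.2986], E[r] = 0.4751, γ^t·E[r] = 0.384844, running G = 1.580677
t=3: π = [0.2768, 0.1734, 0.2540, 0.2958], E[r] = 0.4494, γ^t·E[r] = 0.327586, running G = 1.908263
t=4: π = [0.2766, 0.1725, 0.2535, 0.2975], E[r] = 0.4539, γ^t·E[r] = 0.297788, running G = 2.206051
t=5: π = [0.2767, 0.1724, 0.2537, 0.2973], E[r] = 0.4525, γ^t·E[r] = 0.267171, running G = 2.473223

G = 2.4732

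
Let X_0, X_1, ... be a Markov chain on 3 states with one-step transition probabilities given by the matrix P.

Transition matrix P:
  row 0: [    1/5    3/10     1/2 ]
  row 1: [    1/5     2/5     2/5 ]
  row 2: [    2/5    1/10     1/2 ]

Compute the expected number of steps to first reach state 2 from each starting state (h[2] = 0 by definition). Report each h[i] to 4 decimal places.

h = [2.1429, 2.3810, 0.0000]

First-step conditioning: h[2] = 0; for i ≠ 2, h[i] = 1 + Σ_k P[i][k]·h[k].
  h[0] = 1 + 1/5·h[0] + 3/10·h[1]
  h[1] = 1 + 1/5·h[0] + 2/5·h[1]
Solving the 2×2 linear system over states ≠ 2 gives exactly h = [15/7, 50/21, 0] (h[2] = 0 is the target).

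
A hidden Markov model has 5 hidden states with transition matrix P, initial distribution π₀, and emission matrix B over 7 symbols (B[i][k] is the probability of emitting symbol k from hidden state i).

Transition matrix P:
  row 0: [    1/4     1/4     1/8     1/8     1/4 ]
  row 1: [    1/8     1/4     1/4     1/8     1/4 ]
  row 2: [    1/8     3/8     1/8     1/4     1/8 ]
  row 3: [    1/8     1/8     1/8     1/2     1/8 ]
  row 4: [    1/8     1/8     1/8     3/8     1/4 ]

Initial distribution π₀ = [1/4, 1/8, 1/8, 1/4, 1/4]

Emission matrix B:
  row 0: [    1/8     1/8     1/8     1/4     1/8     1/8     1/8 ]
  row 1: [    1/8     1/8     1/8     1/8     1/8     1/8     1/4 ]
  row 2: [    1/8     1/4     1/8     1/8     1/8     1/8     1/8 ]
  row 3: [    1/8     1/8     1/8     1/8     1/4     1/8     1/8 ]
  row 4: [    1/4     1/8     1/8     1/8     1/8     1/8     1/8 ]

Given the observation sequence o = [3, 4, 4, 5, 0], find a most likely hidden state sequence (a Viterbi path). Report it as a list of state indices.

path = [3, 3, 3, 3, 3]

t=0: δ = [6.250e-02, 1.562e-02, 1.562e-02, 3.125e-02, 3.125e-02]  (obs o_0=3)
t=1: δ = [1.953e-03, 1.953e-03, 9.766e-04, 3.906e-03, 1.953e-03]  ψ = [0, 0, 0, 3, 0]  (obs o_1=4)
t=2: δ = [6.104e-05, 6.104e-05, 6.104e-05, 4.883e-04, 6.104e-05]  ψ = [0, 0, 1, 3, 0]  (obs o_2=4)
t=3: δ = [7.629e-06, 7.629e-06, 7.629e-06, 3.052e-05, 7.629e-06]  ψ = [3, 3, 3, 3, 3]  (obs o_3=5)
t=4: δ = [4.768e-07, 4.768e-07, 4.768e-07, 1.907e-06, 9.537e-07]  ψ = [3, 3, 3, 3, 3]  (obs o_4=0)
backtrack: best end state = 3; path = [3, 3, 3, 3, 3]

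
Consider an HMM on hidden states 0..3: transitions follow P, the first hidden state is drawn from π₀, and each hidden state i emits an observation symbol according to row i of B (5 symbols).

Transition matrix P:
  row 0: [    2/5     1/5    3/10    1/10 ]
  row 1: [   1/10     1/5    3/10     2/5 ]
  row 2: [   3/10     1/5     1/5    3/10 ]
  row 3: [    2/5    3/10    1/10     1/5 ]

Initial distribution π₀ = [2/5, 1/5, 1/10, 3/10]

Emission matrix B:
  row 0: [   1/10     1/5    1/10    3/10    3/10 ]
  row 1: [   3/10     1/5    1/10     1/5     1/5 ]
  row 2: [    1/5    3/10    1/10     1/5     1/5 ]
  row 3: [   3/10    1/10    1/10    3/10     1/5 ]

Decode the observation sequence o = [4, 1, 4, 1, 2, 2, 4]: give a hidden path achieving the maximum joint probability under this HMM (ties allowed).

t=0: δ = [1.200e-01, 4.000e-02, 2.000e-02, 6.000e-02]  (obs o_0=4)
t=1: δ = [9.600e-03, 4.800e-03, 1.080e-02, 1.600e-03]  ψ = [0, 0, 0, 1]  (obs o_1=1)
t=2: δ = [1.152e-03, 4.320e-04, 5.760e-04, 6.480e-04]  ψ = [0, 2, 0, 2]  (obs o_2=4)
t=3: δ = [9.216e-05, 4.608e-05, 1.037e-04, 1.728e-05]  ψ = [0, 0, 0, 1]  (obs o_3=1)
t=4: δ = [3.686e-06, 2.074e-06, 2.765e-06, 3.110e-06]  ψ = [0, 2, 0, 2]  (obs o_4=2)
t=5: δ = [1.475e-07, 9.331e-08, 1.106e-07, 8.294e-08]  ψ = [0, 3, 0, 1]  (obs o_5=2)
t=6: δ = [1.769e-08, 5.898e-09, 8.847e-09, 7.465e-09]  ψ = [0, 0, 0, 1]  (obs o_6=4)
backtrack: best end state = 0; path = [0, 0, 0, 0, 0, 0, 0]

path = [0, 0, 0, 0, 0, 0, 0]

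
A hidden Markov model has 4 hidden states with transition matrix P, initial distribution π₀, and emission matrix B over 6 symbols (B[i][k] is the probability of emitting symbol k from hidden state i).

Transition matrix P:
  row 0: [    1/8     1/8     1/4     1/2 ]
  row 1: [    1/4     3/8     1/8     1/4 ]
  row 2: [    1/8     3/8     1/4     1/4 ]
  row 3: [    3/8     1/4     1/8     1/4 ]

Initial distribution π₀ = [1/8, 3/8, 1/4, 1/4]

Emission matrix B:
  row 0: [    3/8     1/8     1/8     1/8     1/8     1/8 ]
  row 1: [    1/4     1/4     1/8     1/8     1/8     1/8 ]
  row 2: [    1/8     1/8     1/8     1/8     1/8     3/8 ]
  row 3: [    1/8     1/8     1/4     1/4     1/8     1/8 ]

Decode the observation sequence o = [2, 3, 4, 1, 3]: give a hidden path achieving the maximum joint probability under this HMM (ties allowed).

path = [3, 0, 3, 0, 3]

t=0: δ = [1.562e-02, 4.688e-02, 3.125e-02, 6.250e-02]  (obs o_0=2)
t=1: δ = [2.930e-03, 2.197e-03, 9.766e-04, 3.906e-03]  ψ = [3, 1, 2, 3]  (obs o_1=3)
t=2: δ = [1.831e-04, 1.221e-04, 9.155e-05, 1.831e-04]  ψ = [3, 3, 0, 0]  (obs o_2=4)
t=3: δ = [8.583e-06, 1.144e-05, 5.722e-06, 1.144e-05]  ψ = [3, 1, 0, 0]  (obs o_3=1)
t=4: δ = [5.364e-07, 5.364e-07, 2.682e-07, 1.073e-06]  ψ = [3, 1, 0, 0]  (obs o_4=3)
backtrack: best end state = 3; path = [3, 0, 3, 0, 3]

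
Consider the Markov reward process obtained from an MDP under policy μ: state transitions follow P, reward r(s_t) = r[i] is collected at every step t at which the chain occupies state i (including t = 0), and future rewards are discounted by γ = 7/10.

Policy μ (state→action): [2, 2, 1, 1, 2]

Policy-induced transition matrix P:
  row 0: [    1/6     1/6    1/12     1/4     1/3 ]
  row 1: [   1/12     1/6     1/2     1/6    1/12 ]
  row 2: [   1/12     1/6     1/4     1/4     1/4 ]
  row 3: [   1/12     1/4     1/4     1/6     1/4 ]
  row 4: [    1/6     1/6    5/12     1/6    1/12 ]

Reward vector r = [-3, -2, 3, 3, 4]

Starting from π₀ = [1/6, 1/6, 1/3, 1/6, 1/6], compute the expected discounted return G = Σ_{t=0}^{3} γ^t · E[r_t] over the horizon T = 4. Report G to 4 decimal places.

G = 3.8298

t=0: π = [0.1667, 0.1667, 0.3333, 0.1667, 0.1667], E[r] = 1.3333, γ^t·E[r] = 1.333333, running G = 1.333333
t=1: π = [0.1111, 0.1806, 0.2917, 0.2083, 0.2083], E[r] = 1.6389, γ^t·E[r] = 1.147222, running G = 2.480556
t=2: π = [0.1100, 0.1840, 0.3113, 0.2002, 0.1944], E[r] = 1.6146, γ^t·E[r] = 0.791146, running G = 3.271701
t=3: π = [0.1087, 0.1834, 0.3101, 0.2018, 0.1961], E[r] = 1.6271, γ^t·E[r] = 0.558103, running G = 3.829804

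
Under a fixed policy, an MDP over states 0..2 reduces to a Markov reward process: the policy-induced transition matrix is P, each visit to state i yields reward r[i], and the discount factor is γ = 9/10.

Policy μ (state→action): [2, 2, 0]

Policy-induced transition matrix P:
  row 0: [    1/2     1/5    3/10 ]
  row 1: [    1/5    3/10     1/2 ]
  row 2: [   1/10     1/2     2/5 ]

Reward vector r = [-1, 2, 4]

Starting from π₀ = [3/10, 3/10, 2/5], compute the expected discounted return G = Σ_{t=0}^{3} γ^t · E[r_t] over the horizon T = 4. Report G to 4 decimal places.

G = 7.0149

t=0: π = [0.3000, 0.3000, 0.4000], E[r] = 1.9000, γ^t·E[r] = 1.900000, running G = 1.900000
t=1: π = [0.2500, 0.3500, 0.4000], E[r] = 2.0500, γ^t·E[r] = 1.845000, running G = 3.745000
t=2: π = [0.2350, 0.3550, 0.4100], E[r] = 2.1150, γ^t·E[r] = 1.713150, running G = 5.458150
t=3: π = [0.2295, 0.3585, 0.4120], E[r] = 2.1355, γ^t·E[r] = 1.556780, running G = 7.014930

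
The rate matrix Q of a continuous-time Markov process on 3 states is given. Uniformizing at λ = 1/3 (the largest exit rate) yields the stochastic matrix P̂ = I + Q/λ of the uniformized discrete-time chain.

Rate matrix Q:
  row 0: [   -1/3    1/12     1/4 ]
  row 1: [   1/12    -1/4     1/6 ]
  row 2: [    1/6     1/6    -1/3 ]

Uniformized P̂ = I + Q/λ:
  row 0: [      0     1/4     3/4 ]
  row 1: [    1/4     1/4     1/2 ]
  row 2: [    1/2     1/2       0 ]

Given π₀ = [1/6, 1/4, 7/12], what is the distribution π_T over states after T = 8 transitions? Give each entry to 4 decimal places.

t=0: π = [0.1667, 0.2500, 0.5833]
t=1: π = [0.3542, 0.3958, 0.2500]
t=2: π = [0.2240, 0.3125, 0.4635]
t=3: π = [0.3099, 0.3659, 0.3242]
t=4: π = [0.2536, 0.3311, 0.4154]
t=5: π = [0.2904, 0.3538, 0.3557]
t=6: π = [0.2663, 0.3389, 0.3948]
t=7: π = [0.2821, 0.3487, 0.3692]
t=8: π = [0.2718, 0.3423, 0.3859]

π = [0.2718, 0.3423, 0.3859]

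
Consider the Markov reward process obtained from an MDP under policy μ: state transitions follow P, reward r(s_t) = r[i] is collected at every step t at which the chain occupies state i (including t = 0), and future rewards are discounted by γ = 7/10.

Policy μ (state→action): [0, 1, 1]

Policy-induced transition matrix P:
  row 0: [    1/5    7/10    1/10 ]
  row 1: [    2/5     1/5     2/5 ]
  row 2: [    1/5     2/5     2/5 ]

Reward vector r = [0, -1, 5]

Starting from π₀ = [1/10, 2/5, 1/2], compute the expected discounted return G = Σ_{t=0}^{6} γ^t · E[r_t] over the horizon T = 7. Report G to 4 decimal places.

G = 4.7490

t=0: π = [0.1000, 0.4000, 0.5000], E[r] = 2.1000, γ^t·E[r] = 2.100000, running G = 2.100000
t=1: π = [0.2800, 0.3500, 0.3700], E[r] = 1.5000, γ^t·E[r] = 1.050000, running G = 3.150000
t=2: π = [0.2700, 0.4140, 0.3160], E[r] = 1.1660, γ^t·E[r] = 0.571340, running G = 3.721340
t=3: π = [0.2828, 0.3982, 0.3190], E[r] = 1.1968, γ^t·E[r] = 0.410502, running G = 4.131842
t=4: π = [0.2796, 0.4052, 0.3152], E[r] = 1.1706, γ^t·E[r] = 0.281061, running G = 4.412903
t=5: π = [0.2810, 0.4029, 0.3161], E[r] = 1.1777, γ^t·E[r] = 0.197934, running G = 4.610837
t=6: π = [0.2806, 0.4037, 0.3157], E[r] = 1.1747, γ^t·E[r] = 0.138202, running G = 4.749040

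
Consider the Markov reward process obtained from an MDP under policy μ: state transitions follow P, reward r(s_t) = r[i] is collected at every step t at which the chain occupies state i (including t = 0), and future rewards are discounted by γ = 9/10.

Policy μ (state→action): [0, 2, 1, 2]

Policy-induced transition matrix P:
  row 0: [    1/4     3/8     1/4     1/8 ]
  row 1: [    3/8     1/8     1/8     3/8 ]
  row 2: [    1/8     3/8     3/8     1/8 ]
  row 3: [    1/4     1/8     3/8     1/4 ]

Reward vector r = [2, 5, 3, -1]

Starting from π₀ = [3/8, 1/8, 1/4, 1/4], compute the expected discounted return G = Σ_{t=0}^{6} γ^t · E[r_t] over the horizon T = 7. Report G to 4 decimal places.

t=0: π = [0.3750, 0.1250, 0.2500, 0.2500], E[r] = 1.8750, γ^t·E[r] = 1.875000, running G = 1.875000
t=1: π = [0.2344, 0.2813, 0.2969, 0.1875], E[r] = 2.5781, γ^t·E[r] = 2.320313, running G = 4.195313
t=2: π = [0.2480, 0.2578, 0.2754, 0.2188], E[r] = 2.3926, γ^t·E[r] = 1.937988, running G = 6.133301
t=3: π = [0.2478, 0.2559, 0.2795, 0.2168], E[r] = 2.3967, γ^t·E[r] = 1.747215, running G = 7.880516
t=4: π = [0.2470, 0.2568, 0.2801, 0.2161], E[r] = 2.4024, γ^t·E[r] = 1.576198, running G = 9.456714
t=5: π = [0.2471, 0.2568, 0.2799, 0.2162], E[r] = 2.4016, γ^t·E[r] = 1.418112, running G = 10.874825
t=6: π = [0.2471, 0.2568, 0.2799, 0.2162], E[r] = 2.4015, γ^t·E[r] = 1.276262, running G = 12.151088

G = 12.1511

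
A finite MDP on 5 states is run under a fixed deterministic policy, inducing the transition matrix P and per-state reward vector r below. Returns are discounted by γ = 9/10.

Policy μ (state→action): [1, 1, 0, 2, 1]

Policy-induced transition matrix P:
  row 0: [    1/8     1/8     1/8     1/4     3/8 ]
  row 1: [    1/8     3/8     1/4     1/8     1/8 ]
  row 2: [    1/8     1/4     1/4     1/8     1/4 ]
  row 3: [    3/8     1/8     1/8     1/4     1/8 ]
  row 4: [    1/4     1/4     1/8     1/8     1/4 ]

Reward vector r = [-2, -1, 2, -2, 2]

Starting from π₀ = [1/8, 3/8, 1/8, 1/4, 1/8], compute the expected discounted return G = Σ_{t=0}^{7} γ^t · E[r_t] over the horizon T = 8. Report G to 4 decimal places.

G = -1.4723

t=0: π = [0.1250, 0.3750, 0.1250, 0.2500, 0.1250], E[r] = -0.6250, γ^t·E[r] = -0.625000, running G = -0.625000
t=1: π = [0.2031, 0.2500, 0.1875, 0.1719, 0.1875], E[r] = -0.2500, γ^t·E[r] = -0.225000, running G = -0.850000
t=2: π = [0.1914, 0.2344, 0.1797, 0.1719, 0.2227], E[r] = -0.1563, γ^t·E[r] = -0.126563, running G = -0.976563
t=3: π = [0.1958, 0.2339, 0.1768, 0.1704, 0.2231], E[r] = -0.1665, γ^t·E[r] = -0.121381, running G = -1.097944
t=4: π = [0.1955, 0.2335, 0.1763, 0.1708, 0.2239], E[r] = -0.1655, γ^t·E[r] = -0.108562, running G = -1.206506
t=5: π = [0.1957, 0.2334, 0.1762, 0.1708, 0.2239], E[r] = -0.1661, γ^t·E[r] = -0.098067, running G = -1.304573
t=6: π = [0.1957, 0.2334, 0.1762, 0.1708, 0.2239], E[r] = -0.1661, γ^t·E[r] = -0.088257, running G = -1.392830
t=7: π = [0.1957, 0.2334, 0.1762, 0.1708, 0.2239], E[r] = -0.1661, γ^t·E[r] = -0.079446, running G = -1.472276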